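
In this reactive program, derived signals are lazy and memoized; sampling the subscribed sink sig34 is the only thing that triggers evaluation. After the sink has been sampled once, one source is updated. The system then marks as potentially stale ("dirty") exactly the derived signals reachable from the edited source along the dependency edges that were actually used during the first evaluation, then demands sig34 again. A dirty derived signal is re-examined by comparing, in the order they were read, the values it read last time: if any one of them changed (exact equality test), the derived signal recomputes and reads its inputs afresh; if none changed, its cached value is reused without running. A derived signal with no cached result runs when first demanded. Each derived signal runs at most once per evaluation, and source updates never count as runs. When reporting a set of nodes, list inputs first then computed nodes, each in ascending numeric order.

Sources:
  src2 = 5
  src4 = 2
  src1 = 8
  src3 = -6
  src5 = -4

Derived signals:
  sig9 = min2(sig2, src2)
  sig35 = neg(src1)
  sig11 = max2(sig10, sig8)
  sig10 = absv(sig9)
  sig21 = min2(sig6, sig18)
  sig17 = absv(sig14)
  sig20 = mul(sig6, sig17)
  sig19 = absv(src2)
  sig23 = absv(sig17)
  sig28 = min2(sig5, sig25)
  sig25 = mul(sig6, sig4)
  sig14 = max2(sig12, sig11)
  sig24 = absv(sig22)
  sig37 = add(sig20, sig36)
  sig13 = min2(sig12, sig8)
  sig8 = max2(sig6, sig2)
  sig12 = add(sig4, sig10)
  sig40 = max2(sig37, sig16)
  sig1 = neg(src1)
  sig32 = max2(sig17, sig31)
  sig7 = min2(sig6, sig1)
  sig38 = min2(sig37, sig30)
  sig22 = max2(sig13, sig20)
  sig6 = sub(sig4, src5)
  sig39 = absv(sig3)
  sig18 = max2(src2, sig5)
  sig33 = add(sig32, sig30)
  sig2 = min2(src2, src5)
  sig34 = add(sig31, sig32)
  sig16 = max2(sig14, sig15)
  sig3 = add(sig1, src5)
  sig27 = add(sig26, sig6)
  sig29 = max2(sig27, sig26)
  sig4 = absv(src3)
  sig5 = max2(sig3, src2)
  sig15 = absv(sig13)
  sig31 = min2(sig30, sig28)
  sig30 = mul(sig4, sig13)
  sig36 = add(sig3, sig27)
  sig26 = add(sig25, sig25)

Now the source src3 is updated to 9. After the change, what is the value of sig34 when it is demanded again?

Demanding sig34 again yields 18.

First demand of the output computes:
  sig1 = neg(8) = -8
  sig2 = min2(5, -4) = -4
  sig3 = add(-8, -4) = -12
  sig4 = absv(-6) = 6
  sig5 = max2(-12, 5) = 5
  sig6 = sub(6, -4) = 10
  sig8 = max2(10, -4) = 10
  sig9 = min2(-4, 5) = -4
  sig10 = absv(-4) = 4
  sig11 = max2(4, 10) = 10
  sig12 = add(6, 4) = 10
  sig13 = min2(10, 10) = 10
  sig14 = max2(10, 10) = 10
  sig17 = absv(10) = 10
  sig25 = mul(10, 6) = 60
  sig28 = min2(5, 60) = 5
  sig30 = mul(6, 10) = 60
  sig31 = min2(60, 5) = 5
  sig32 = max2(10, 5) = 10
  sig34 = add(5, 10) = 15

After the edit, cleaning proceeds:
  sig4: a read changed (src3 -6->9) — executes, giving 9.
  sig6: a read changed (sig4 6->9) — executes, giving 13.
  sig8: a read changed (sig6 10->13) — executes, giving 13.
  sig11: a read changed (sig8 10->13) — executes, giving 13.
  sig12: a read changed (sig4 6->9) — executes, giving 13.
  sig13: a read changed (sig12 10->13; sig8 10->13) — executes, giving 13.
  sig14: a read changed (sig12 10->13; sig11 10->13) — executes, giving 13.
  sig17: a read changed (sig14 10->13) — executes, giving 13.
  sig25: a read changed (sig6 10->13; sig4 6->9) — executes, giving 117.
  sig28: a read changed (sig25 60->117) — executes, giving 5 — identical to its old value.
  sig30: a read changed (sig4 6->9; sig13 10->13) — executes, giving 117.
  sig31: a read changed (sig30 60->117) — executes, giving 5 — identical to its old value.
  sig32: a read changed (sig17 10->13) — executes, giving 13.
  sig34: a read changed (sig32 10->13) — executes, giving 18.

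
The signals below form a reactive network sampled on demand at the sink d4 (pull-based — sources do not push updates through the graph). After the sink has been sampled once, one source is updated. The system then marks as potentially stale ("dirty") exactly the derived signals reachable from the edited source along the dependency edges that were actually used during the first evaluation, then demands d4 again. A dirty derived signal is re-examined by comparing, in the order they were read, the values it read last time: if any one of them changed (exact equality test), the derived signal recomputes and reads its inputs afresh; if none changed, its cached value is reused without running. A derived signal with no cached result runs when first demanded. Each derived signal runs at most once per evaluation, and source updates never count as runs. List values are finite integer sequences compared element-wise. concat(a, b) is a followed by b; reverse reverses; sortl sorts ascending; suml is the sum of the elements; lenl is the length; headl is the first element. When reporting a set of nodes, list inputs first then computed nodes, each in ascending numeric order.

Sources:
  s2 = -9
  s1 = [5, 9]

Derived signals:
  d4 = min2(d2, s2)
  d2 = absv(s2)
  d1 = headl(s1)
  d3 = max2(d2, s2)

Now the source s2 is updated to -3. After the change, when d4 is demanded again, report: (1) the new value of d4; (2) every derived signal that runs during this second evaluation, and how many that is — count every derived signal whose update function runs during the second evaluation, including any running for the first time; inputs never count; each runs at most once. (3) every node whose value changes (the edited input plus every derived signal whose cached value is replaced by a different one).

Initial pass — values computed on the first demand:
  d2 = absv(-9) = 9
  d4 = min2(9, -9) = -9

Second demand — change propagation:
  d2: re-runs because s2 -9->-3; new result 3.
  d4: re-runs because d2 9->3; s2 -9->-3; new result -3.

d4 now evaluates to -3.
Run set: d2, d4 (2 run).
Changed values: s2, d2, d4.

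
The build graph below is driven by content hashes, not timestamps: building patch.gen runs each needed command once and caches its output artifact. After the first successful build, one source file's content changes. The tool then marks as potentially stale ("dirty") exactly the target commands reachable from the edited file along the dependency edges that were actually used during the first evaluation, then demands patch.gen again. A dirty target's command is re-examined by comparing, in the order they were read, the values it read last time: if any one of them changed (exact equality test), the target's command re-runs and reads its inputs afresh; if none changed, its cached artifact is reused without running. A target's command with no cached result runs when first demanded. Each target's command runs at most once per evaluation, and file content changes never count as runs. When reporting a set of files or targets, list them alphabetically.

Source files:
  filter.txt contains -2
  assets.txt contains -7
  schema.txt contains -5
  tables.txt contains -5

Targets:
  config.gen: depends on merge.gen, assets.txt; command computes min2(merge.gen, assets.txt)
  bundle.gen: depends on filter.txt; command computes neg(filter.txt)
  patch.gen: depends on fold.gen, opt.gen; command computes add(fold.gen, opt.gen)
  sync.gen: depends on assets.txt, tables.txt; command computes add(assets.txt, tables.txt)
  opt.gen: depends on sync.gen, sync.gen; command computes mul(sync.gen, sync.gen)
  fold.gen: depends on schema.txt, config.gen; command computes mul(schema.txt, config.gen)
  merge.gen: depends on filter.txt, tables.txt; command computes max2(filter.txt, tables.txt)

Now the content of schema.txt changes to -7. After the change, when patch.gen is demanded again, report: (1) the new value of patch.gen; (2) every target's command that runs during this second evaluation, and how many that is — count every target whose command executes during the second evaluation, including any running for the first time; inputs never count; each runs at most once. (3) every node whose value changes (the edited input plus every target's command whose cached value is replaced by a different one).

patch.gen now evaluates to 193.
Run set: fold.gen, patch.gen (2 run).
Changed values: fold.gen, patch.gen, schema.txt.

Initial pass — values computed on the first demand:
  merge.gen = max2(-2, -5) = -2
  config.gen = min2(-2, -7) = -7
  fold.gen = mul(-5, -7) = 35
  sync.gen = add(-7, -5) = -12
  opt.gen = mul(-12, -12) = 144
  patch.gen = add(35, 144) = 179

Second demand — change propagation:
  fold.gen: re-runs because schema.txt -5->-7; new result 49.
  patch.gen: re-runs because fold.gen 35->49; new result 193.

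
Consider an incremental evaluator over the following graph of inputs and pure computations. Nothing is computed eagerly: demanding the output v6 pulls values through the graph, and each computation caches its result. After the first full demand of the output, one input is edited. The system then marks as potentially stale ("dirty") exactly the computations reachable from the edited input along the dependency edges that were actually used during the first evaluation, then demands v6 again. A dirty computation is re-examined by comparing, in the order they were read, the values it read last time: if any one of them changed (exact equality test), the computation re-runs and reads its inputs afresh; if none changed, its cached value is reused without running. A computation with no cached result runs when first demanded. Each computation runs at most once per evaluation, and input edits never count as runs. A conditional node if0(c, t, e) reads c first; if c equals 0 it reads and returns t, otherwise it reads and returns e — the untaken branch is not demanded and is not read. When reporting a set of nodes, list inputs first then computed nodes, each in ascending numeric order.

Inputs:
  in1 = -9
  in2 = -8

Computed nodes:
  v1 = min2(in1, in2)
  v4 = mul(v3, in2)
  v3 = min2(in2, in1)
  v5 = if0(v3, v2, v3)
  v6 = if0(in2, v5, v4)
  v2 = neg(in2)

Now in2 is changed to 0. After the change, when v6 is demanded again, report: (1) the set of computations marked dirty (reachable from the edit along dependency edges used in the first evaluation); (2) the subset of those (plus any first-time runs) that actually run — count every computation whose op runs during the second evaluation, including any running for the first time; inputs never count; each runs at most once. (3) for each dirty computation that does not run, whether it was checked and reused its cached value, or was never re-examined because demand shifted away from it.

Initial pass — values computed on the first demand:
  v3 = min2(-8, -9) = -9
  v4 = mul(-9, -8) = 72
  v6 = if0(in2=-8 -> else branch v4) = 72

Second demand — change propagation:
  v3: re-runs because in2 -8->0; new result -9 (unchanged).
  v4: dirty yet unreached — the second evaluation never asks for it.
  v5: newly demanded (no cache) — executes and yields -9.
  v6: re-runs because in2 -8->0; new result -9.

The important point: the flipped condition redirects demand; v4 is left stale, never re-checked.

Dirty set: v3, v4, v6.
Run set: v3, v5, v6 (3 run).
Left stale — demand moved off them: v4.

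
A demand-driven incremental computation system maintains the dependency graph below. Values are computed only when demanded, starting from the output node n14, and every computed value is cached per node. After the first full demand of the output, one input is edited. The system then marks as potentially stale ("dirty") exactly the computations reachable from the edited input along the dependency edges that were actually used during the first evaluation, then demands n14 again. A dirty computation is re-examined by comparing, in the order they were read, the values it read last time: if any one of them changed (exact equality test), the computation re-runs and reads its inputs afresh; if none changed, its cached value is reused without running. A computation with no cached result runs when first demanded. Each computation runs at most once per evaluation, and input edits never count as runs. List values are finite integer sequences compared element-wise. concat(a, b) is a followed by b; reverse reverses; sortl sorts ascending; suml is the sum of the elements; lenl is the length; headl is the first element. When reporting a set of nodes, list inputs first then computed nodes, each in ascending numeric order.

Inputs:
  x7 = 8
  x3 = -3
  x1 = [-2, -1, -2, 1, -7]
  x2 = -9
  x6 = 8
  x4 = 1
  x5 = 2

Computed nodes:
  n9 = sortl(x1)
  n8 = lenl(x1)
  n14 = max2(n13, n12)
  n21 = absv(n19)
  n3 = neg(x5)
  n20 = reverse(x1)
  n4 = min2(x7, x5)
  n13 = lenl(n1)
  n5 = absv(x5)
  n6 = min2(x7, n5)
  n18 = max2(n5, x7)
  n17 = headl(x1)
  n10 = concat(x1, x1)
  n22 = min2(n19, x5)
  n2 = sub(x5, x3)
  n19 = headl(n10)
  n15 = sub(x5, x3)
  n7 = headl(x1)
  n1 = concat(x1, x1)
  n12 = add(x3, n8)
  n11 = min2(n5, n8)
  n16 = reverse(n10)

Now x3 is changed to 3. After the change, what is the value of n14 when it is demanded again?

First evaluation (everything demanded from the output):
  n1 = concat([-2, -1, -2, 1, -7], [-2, -1, -2, 1, -7]) = [-2, -1, -2, 1, -7, -2, -1, -2, 1, -7]
  n8 = lenl([-2, -1, -2, 1, -7]) = 5
  n12 = add(-3, 5) = 2
  n13 = lenl([-2, -1, -2, 1, -7, -2, -1, -2, 1, -7]) = 10
  n14 = max2(10, 2) = 10

Propagation after the edit:
  n12: runs — x3 -3->3; result 8.
  n14: runs — n12 2->8; result 10 (same value as before).

New value of n14: 10.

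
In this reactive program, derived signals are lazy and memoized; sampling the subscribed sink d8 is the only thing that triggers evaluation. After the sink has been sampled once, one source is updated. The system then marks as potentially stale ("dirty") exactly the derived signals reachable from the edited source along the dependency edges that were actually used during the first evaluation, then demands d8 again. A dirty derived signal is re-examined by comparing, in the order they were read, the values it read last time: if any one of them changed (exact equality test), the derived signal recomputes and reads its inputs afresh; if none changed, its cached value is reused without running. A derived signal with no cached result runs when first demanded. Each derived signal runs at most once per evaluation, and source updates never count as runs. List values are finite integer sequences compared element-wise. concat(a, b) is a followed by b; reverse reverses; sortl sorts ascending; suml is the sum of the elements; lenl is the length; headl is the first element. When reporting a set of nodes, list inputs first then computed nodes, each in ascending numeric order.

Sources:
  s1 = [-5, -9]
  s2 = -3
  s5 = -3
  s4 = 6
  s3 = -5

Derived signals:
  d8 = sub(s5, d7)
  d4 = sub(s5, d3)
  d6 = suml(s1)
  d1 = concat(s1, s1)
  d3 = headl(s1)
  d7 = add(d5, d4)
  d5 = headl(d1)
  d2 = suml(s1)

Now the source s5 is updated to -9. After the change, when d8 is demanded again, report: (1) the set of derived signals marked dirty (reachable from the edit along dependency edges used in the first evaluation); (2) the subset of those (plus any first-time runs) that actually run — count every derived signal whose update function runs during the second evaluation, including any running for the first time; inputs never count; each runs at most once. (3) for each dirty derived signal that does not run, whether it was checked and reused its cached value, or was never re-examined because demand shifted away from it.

First demand of the output computes:
  d1 = concat([-5, -9], [-5, -9]) = [-5, -9, -5, -9]
  d3 = headl([-5, -9]) = -5
  d4 = sub(-3, -5) = 2
  d5 = headl([-5, -9, -5, -9]) = -5
  d7 = add(-5, 2) = -3
  d8 = sub(-3, -3) = 0

After the edit, cleaning proceeds:
  d4: a read changed (s5 -3->-9) — executes, giving -4.
  d7: a read changed (d4 2->-4) — executes, giving -9.
  d8: a read changed (s5 -3->-9; d7 -3->-9) — executes, giving 0 — identical to its old value.

The edit dirties: d4, d7, d8.
3 derived signals run: d4, d7, d8.
No dirty derived signal escaped a run.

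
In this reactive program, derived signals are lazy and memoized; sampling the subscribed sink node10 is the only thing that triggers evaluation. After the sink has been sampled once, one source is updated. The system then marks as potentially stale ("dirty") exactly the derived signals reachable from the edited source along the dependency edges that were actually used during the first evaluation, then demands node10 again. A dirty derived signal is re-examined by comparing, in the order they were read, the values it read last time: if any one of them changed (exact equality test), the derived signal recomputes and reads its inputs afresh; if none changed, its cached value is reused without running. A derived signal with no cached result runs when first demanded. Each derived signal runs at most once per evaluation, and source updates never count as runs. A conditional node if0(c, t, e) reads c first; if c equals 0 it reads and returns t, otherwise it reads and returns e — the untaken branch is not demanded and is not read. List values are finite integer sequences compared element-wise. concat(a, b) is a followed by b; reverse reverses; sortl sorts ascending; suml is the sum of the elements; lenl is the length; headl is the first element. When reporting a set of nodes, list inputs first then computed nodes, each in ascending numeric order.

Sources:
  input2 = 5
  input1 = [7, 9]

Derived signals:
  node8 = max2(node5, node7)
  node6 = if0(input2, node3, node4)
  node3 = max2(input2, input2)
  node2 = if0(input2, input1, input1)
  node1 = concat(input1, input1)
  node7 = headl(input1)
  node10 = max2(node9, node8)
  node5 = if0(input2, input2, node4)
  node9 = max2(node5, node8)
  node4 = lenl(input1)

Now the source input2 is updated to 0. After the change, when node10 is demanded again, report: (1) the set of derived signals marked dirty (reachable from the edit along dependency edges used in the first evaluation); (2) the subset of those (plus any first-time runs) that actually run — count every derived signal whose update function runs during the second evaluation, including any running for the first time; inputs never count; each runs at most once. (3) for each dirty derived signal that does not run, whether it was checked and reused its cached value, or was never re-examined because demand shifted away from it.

The edit dirties: node5, node8, node9, node10.
3 derived signals run: node5, node8, node9.
Cache hits after checking: node10.
Note where the cutoff bites: node10 is checked, finds nothing changed, and keeps its cache.

First demand of the output computes:
  node4 = lenl([7, 9]) = 2
  node5 = if0(input2=5 -> else branch node4) = 2
  node7 = headl([7, 9]) = 7
  node8 = max2(2, 7) = 7
  node9 = max2(2, 7) = 7
  node10 = max2(7, 7) = 7

After the edit, cleaning proceeds:
  node5: a read changed (input2 5->0) — executes, giving 0.
  node8: a read changed (node5 2->0) — executes, giving 7 — identical to its old value.
  node9: a read changed (node5 2->0) — executes, giving 7 — identical to its old value.
  node10: dirty, but its reads are unchanged (node9 unchanged, node8 unchanged); cached 7 stands.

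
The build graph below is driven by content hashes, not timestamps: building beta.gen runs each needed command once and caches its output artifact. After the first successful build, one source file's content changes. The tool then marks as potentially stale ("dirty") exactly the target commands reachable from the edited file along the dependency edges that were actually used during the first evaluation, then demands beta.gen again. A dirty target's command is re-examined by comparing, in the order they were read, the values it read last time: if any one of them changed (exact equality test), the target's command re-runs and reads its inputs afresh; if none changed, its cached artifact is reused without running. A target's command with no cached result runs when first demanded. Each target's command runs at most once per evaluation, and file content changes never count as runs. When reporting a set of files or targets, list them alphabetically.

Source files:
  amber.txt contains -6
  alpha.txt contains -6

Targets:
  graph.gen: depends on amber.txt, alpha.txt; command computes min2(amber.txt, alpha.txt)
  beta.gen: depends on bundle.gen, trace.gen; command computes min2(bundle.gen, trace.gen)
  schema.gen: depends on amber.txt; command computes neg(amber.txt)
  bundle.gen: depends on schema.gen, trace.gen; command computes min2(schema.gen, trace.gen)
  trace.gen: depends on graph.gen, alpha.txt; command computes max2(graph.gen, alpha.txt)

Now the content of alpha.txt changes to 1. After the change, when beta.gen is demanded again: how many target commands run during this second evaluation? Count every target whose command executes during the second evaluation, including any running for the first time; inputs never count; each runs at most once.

Run set: beta.gen, bundle.gen, graph.gen, trace.gen (4 run).

Initial pass — values computed on the first demand:
  graph.gen = min2(-6, -6) = -6
  schema.gen = neg(-6) = 6
  trace.gen = max2(-6, -6) = -6
  bundle.gen = min2(6, -6) = -6
  beta.gen = min2(-6, -6) = -6

Second demand — change propagation:
  graph.gen: re-runs because alpha.txt -6->1; new result -6 (unchanged).
  trace.gen: re-runs because alpha.txt -6->1; new result 1.
  bundle.gen: re-runs because trace.gen -6->1; new result 1.
  beta.gen: re-runs because bundle.gen -6->1; trace.gen -6->1; new result 1.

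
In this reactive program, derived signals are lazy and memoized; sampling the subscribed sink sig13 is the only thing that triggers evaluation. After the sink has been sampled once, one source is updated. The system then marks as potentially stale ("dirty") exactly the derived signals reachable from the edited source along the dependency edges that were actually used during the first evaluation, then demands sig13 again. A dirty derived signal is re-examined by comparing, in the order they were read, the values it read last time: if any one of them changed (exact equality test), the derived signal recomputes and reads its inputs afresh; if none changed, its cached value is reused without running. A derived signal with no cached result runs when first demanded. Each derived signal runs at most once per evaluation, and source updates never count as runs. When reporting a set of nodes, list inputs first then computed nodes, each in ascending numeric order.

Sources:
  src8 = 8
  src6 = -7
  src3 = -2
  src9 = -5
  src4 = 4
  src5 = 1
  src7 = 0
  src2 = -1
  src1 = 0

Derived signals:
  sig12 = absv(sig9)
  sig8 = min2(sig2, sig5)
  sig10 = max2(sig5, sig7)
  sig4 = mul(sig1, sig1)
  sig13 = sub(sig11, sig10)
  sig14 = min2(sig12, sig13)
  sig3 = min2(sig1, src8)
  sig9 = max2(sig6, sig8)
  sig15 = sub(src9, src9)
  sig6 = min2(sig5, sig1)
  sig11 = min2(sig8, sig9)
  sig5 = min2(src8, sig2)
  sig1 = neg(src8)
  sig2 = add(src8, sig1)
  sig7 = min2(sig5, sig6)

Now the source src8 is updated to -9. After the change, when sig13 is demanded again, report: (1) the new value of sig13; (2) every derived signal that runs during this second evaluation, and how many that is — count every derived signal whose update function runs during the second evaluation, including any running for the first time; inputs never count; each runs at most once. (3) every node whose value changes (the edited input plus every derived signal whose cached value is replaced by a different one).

Demanding sig13 again yields 0.
10 derived signals run: sig1, sig2, sig5, sig6, sig7, sig8, sig9, sig10, sig11, sig13.
The nodes whose values change: src8, sig1, sig5, sig6, sig7, sig8, sig9, sig10, sig11.

First demand of the output computes:
  sig1 = neg(8) = -8
  sig2 = add(8, -8) = 0
  sig5 = min2(8, 0) = 0
  sig6 = min2(0, -8) = -8
  sig7 = min2(0, -8) = -8
  sig8 = min2(0, 0) = 0
  sig9 = max2(-8, 0) = 0
  sig10 = max2(0, -8) = 0
  sig11 = min2(0, 0) = 0
  sig13 = sub(0, 0) = 0

After the edit, cleaning proceeds:
  sig1: a read changed (src8 8->-9) — executes, giving 9.
  sig2: a read changed (src8 8->-9; sig1 -8->9) — executes, giving 0 — identical to its old value.
  sig5: a read changed (src8 8->-9) — executes, giving -9.
  sig6: a read changed (sig5 0->-9; sig1 -8->9) — executes, giving -9.
  sig7: a read changed (sig5 0->-9; sig6 -8->-9) — executes, giving -9.
  sig8: a read changed (sig5 0->-9) — executes, giving -9.
  sig9: a read changed (sig6 -8->-9; sig8 0->-9) — executes, giving -9.
  sig10: a read changed (sig5 0->-9; sig7 -8->-9) — executes, giving -9.
  sig11: a read changed (sig8 0->-9; sig9 0->-9) — executes, giving -9.
  sig13: a read changed (sig11 0->-9; sig10 0->-9) — executes, giving 0 — identical to its old value.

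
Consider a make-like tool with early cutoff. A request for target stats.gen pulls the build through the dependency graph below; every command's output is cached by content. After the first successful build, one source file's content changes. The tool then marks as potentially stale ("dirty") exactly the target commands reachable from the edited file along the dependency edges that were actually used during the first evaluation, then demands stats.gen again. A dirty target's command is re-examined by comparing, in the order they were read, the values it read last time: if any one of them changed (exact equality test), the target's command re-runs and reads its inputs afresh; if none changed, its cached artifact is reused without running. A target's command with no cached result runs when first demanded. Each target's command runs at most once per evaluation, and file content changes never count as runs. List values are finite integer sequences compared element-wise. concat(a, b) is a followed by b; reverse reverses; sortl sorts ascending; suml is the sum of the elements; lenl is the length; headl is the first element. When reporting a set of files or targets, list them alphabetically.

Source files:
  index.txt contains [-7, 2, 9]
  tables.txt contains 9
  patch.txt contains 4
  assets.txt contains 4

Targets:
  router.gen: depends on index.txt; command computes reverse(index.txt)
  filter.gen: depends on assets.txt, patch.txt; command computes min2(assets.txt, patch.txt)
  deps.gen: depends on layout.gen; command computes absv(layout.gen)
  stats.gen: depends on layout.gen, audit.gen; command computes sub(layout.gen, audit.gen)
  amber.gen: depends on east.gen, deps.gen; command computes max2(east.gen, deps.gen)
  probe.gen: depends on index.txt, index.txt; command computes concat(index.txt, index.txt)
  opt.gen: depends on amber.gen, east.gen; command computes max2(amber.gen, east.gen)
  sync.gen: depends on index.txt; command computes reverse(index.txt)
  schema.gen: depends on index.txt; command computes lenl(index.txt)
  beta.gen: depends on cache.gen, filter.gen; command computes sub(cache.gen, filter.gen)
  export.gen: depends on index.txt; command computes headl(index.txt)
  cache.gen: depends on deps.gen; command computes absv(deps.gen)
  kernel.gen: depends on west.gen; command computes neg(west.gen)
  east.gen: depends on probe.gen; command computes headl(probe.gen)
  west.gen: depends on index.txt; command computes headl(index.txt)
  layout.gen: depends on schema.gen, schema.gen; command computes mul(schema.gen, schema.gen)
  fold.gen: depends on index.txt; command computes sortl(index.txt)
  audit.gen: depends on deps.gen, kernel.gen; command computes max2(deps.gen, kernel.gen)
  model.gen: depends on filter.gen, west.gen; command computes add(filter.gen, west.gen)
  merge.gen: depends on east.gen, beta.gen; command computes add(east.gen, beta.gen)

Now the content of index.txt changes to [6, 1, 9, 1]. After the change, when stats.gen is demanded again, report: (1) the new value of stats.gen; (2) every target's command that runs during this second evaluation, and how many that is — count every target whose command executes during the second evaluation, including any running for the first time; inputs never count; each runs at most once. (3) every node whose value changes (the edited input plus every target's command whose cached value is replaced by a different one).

Demanding stats.gen again yields 0.
7 target commands run: audit.gen, deps.gen, kernel.gen, layout.gen, schema.gen, stats.gen, west.gen.
The nodes whose values change: audit.gen, deps.gen, index.txt, kernel.gen, layout.gen, schema.gen, west.gen.

First demand of the output computes:
  schema.gen = lenl([-7, 2, 9]) = 3
  layout.gen = mul(3, 3) = 9
  deps.gen = absv(9) = 9
  west.gen = headl([-7, 2, 9]) = -7
  kernel.gen = neg(-7) = 7
  audit.gen = max2(9, 7) = 9
  stats.gen = sub(9, 9) = 0

After the edit, cleaning proceeds:
  schema.gen: a read changed (index.txt [-7, 2, 9]->[6, 1, 9, 1]) — executes, giving 4.
  layout.gen: a read changed (schema.gen 3->4; schema.gen 3->4) — executes, giving 16.
  deps.gen: a read changed (layout.gen 9->16) — executes, giving 16.
  west.gen: a read changed (index.txt [-7, 2, 9]->[6, 1, 9, 1]) — executes, giving 6.
  kernel.gen: a read changed (west.gen -7->6) — executes, giving -6.
  audit.gen: a read changed (deps.gen 9->16; kernel.gen 7->-6) — executes, giving 16.
  stats.gen: a read changed (layout.gen 9->16; audit.gen 9->16) — executes, giving 0 — identical to its old value.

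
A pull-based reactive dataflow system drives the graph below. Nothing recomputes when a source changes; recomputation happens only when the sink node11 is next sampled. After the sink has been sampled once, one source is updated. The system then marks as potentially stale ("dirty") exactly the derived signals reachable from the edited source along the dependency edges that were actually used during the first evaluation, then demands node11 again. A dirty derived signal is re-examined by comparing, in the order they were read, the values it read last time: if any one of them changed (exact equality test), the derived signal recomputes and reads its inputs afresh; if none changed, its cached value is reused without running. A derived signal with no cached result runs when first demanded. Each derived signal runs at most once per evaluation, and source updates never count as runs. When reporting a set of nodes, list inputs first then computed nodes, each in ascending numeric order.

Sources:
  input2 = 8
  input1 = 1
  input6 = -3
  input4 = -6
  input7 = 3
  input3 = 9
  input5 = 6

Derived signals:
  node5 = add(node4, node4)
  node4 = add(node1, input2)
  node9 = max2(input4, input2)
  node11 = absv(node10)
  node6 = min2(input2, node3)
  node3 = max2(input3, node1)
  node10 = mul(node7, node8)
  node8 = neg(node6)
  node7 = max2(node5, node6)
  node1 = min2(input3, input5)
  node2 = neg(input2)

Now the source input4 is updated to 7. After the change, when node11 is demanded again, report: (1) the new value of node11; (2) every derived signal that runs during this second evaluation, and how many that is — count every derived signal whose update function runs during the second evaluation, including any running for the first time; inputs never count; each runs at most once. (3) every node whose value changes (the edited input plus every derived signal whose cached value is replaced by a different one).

New value of node11: 224.
Derived signals that run: none — 0 in total.
Values that change: input4.
Key observation: input4 is never demanded by the output, so the edit triggers no recomputation at all.

First evaluation (everything demanded from the output):
  node1 = min2(9, 6) = 6
  node3 = max2(9, 6) = 9
  node4 = add(6, 8) = 14
  node5 = add(14, 14) = 28
  node6 = min2(8, 9) = 8
  node7 = max2(28, 8) = 28
  node8 = neg(8) = -8
  node10 = mul(28, -8) = -224
  node11 = absv(-224) = 224

Propagation after the edit:
  input4 feeds no computation that the output demands — nothing is marked dirty and nothing runs.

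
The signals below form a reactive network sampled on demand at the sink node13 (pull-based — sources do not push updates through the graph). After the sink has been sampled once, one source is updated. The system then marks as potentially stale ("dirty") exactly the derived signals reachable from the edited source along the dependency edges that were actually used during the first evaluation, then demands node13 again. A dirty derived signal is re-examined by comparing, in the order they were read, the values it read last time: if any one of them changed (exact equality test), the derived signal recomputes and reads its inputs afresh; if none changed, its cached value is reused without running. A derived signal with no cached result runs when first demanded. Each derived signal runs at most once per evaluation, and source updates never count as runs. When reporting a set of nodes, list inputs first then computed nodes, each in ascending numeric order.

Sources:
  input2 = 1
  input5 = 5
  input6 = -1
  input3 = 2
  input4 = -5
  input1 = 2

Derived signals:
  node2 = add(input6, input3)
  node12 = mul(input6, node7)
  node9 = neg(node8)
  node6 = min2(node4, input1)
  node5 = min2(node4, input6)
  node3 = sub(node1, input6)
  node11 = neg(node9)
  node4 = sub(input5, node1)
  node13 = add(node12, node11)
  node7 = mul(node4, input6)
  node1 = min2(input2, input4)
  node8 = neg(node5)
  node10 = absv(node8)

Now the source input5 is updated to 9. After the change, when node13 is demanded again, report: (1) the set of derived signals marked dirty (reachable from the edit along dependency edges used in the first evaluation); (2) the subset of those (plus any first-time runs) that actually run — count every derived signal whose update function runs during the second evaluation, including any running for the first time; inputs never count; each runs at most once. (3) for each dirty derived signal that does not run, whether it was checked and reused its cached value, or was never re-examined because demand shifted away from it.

Initial pass — values computed on the first demand:
  node1 = min2(1, -5) = -5
  node4 = sub(5, -5) = 10
  node5 = min2(10, -1) = -1
  node7 = mul(10, -1) = -10
  node8 = neg(-1) = 1
  node9 = neg(1) = -1
  node11 = neg(-1) = 1
  node12 = mul(-1, -10) = 10
  node13 = add(10, 1) = 11

Second demand — change propagation:
  node4: re-runs because input5 5->9; new result 14.
  node5: re-runs because node4 10->14; new result -1 (unchanged).
  node7: re-runs because node4 10->14; new result -14.
  node8: re-examined; everything it read last time is the same (node5 unchanged) — cache 1 kept, no run.
  node9: re-examined; everything it read last time is the same (node8 unchanged) — cache -1 kept, no run.
  node11: re-examined; everything it read last time is the same (node9 unchanged) — cache 1 kept, no run.
  node12: re-runs because node7 -10->-14; new result 14.
  node13: re-runs because node12 10->14; new result 15.

The important point: at node8 every value read last time is unchanged, so the dirty flag clears without a run.

Dirty set: node4, node5, node7, node8, node9, node11, node12, node13.
Run set: node4, node5, node7, node12, node13 (5 run).
Re-examined without running (cache reused): node8, node9, node11.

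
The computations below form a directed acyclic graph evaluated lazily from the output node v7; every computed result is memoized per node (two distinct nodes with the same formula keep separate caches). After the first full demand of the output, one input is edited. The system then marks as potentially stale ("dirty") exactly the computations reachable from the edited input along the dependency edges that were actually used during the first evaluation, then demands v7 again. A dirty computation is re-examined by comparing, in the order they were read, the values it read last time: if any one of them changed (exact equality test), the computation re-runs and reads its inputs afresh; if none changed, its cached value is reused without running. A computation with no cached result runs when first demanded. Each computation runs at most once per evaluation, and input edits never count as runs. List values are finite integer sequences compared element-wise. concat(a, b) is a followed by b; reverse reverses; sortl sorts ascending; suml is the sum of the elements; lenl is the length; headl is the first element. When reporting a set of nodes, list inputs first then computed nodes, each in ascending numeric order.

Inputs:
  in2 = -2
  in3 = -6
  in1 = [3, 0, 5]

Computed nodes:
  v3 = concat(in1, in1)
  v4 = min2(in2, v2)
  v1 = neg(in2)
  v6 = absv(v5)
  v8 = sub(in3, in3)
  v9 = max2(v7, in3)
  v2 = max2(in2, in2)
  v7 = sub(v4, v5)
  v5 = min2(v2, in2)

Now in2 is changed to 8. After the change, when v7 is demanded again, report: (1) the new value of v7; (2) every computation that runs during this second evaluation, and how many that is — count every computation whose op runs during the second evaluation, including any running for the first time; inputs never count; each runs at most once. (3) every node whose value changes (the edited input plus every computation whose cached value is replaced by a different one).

Demanding v7 again yields 0.
4 computations run: v2, v4, v5, v7.
The nodes whose values change: in2, v2, v4, v5.

First demand of the output computes:
  v2 = max2(-2, -2) = -2
  v4 = min2(-2, -2) = -2
  v5 = min2(-2, -2) = -2
  v7 = sub(-2, -2) = 0

After the edit, cleaning proceeds:
  v2: a read changed (in2 -2->8; in2 -2->8) — executes, giving 8.
  v4: a read changed (in2 -2->8; v2 -2->8) — executes, giving 8.
  v5: a read changed (v2 -2->8; in2 -2->8) — executes, giving 8.
  v7: a read changed (v4 -2->8; v5 -2->8) — executes, giving 0 — identical to its old value.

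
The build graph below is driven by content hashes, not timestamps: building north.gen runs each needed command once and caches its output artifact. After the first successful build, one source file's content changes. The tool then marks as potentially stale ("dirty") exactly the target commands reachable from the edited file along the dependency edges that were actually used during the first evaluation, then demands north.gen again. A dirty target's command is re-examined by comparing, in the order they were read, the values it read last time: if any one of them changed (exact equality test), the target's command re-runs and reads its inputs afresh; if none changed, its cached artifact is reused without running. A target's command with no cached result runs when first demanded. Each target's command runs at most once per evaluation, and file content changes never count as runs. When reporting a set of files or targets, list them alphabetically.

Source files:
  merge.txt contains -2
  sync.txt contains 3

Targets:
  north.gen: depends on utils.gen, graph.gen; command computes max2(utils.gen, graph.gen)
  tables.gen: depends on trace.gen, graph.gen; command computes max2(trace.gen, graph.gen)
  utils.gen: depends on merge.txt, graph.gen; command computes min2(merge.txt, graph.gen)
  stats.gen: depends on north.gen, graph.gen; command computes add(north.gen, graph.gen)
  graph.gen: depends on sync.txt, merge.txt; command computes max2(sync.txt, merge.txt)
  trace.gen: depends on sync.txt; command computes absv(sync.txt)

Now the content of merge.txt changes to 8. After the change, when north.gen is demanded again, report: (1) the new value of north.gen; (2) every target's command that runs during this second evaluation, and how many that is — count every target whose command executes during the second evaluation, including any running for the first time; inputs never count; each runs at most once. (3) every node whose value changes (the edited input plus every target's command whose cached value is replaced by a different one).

Initial pass — values computed on the first demand:
  graph.gen = max2(3, -2) = 3
  utils.gen = min2(-2, 3) = -2
  north.gen = max2(-2, 3) = 3

Second demand — change propagation:
  graph.gen: re-runs because merge.txt -2->8; new result 8.
  utils.gen: re-runs because merge.txt -2->8; graph.gen 3->8; new result 8.
  north.gen: re-runs because utils.gen -2->8; graph.gen 3->8; new result 8.

north.gen now evaluates to 8.
Run set: graph.gen, north.gen, utils.gen (3 run).
Changed values: graph.gen, merge.txt, north.gen, utils.gen.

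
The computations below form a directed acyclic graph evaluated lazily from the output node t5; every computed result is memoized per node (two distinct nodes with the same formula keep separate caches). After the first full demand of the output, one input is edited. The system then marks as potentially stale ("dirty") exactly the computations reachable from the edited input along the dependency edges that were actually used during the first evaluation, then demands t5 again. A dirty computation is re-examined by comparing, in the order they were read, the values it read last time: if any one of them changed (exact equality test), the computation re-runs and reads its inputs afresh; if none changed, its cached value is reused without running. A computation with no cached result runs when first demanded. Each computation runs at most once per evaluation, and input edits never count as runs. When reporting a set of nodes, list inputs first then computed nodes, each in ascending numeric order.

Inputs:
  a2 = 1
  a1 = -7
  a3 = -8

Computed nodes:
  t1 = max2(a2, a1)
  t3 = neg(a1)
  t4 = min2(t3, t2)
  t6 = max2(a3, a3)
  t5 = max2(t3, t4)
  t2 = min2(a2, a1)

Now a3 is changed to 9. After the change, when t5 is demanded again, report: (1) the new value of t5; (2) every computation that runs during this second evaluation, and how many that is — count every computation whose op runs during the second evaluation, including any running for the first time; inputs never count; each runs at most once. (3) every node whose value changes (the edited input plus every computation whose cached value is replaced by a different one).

First demand of the output computes:
  t2 = min2(1, -7) = -7
  t3 = neg(-7) = 7
  t4 = min2(7, -7) = -7
  t5 = max2(7, -7) = 7

After the edit, cleaning proceeds:
  a3 only reaches undemanded nodes; the second demand re-runs nothing.

Note the shortcut — a3 feeds only undemanded nodes, so no recomputation happens.

Demanding t5 again yields 7.
0 computations run: none.
The nodes whose values change: a3.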